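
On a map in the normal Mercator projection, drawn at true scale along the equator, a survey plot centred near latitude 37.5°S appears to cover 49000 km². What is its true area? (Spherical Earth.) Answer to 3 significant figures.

For Mercator, h = k = sec φ (a conformal cylindrical projection has a single point scale, 1/cos φ).
Areal scale = k² = sec²φ = 1/cos²(37.5°) = 1/0.7934² = 1.589.
True area = apparent / (areal scale) = 49000 / 1.589 ≈ 30800 km².

30800 km²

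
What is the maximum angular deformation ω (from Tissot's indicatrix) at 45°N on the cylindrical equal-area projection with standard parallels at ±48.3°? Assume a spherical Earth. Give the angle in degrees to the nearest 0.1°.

7.0°

For cylindrical equal-area with standard parallel φ₀, h = cos φ / cos φ₀ and k = cos φ₀ / cos φ, so h·k = 1.
At 45°: h = 1.063, k = 0.9408; principal scales a = 1.063, b = 0.9408.
sin(ω/2) = (a − b)/(a + b) = 0.1222/2.004 = 0.06097, so ω = 2 arcsin(0.06097) ≈ 7.0°.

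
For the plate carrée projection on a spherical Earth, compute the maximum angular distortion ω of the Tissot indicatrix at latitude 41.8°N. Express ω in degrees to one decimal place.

16.8°

For the equirectangular projection with φ₀ = 0 (plate carrée), h = 1 along meridians and k = sec φ along parallels.
At 41.8°: h = 1.000, k = 1.341; principal scales a = 1.341, b = 1.000.
sin(ω/2) = (a − b)/(a + b) = 0.3414/2.341 = 0.1458, so ω = 2 arcsin(0.1458) ≈ 16.8°.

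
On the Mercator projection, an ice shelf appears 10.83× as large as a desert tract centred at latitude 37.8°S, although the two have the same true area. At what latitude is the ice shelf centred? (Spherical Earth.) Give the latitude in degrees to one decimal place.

For equal true areas on Mercator, apparent areas scale as sec²φ, so the ratio is cos²φ₂ / cos²φ₁.
cos²φ₂ / cos²φ₁ = 10.83  ⇒  cos φ₁ = cos 37.8° / √10.83 = 0.7902/3.291 = 0.2401.
φ₁ = arccos(0.2401) ≈ 76.1°.

76.1°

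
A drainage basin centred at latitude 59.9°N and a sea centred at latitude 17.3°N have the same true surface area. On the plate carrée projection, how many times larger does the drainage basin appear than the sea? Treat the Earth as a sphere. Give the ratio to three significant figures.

1.90

Plate carrée maps x = Rλ, y = Rφ. The meridian scale is h = 1 and the parallel scale is k = 1/cos φ = sec φ.
Areal scale at 59.9°: h·k = 1.000 × 1.994 = 1.994.
Areal scale at 17.3°: h·k = 1.000 × 1.047 = 1.047.
Ratio = 1.994/1.047 ≈ 1.90.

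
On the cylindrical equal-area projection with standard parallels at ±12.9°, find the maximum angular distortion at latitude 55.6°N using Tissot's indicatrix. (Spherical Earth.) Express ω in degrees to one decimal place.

59.6°

For cylindrical equal-area with standard parallel φ₀, h = cos φ / cos φ₀ and k = cos φ₀ / cos φ, so h·k = 1.
At 55.6°: h = 0.5796, k = 1.725; principal scales a = 1.725, b = 0.5796.
sin(ω/2) = (a − b)/(a + b) = 1.146/2.305 = 0.4971, so ω = 2 arcsin(0.4971) ≈ 59.6°.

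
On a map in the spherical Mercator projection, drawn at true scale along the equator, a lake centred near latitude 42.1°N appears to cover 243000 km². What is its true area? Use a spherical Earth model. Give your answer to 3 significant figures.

Mercator is conformal, so the point scale is isotropic: h = k = sec φ = 1/cos φ.
Areal scale = k² = sec²φ = 1/cos²(42.1°) = 1/0.7420² = 1.816.
True area = apparent / (areal scale) = 243000 / 1.816 ≈ 134000 km².

134000 km²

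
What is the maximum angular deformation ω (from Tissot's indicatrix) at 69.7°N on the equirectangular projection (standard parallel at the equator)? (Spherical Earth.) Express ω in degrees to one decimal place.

Plate carrée maps x = Rλ, y = Rφ. The meridian scale is h = 1 and the parallel scale is k = 1/cos φ = sec φ.
At 69.7°: h = 1.000, k = 2.882; principal scales a = 2.882, b = 1.000.
sin(ω/2) = (a − b)/(a + b) = 1.882/3.882 = 0.4849, so ω = 2 arcsin(0.4849) ≈ 58.0°.

58.0°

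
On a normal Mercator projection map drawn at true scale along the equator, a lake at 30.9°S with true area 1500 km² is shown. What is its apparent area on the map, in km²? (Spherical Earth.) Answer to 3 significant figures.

2040 km²

For Mercator, h = k = sec φ (a conformal cylindrical projection has a single point scale, 1/cos φ).
Areal scale = k² = sec²φ = 1/cos²(30.9°) = 1/0.8581² = 1.358.
Apparent area = 1500 × 1.358 ≈ 2040 km².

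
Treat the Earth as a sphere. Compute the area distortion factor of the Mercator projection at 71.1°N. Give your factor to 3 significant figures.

The Mercator projection is conformal; its linear scale factor is the same in every direction and equals sec φ = 1/cos φ.
Areal scale = k² = sec²φ = 1/cos²(71.1°) = 1/0.3239² = 9.531.

9.53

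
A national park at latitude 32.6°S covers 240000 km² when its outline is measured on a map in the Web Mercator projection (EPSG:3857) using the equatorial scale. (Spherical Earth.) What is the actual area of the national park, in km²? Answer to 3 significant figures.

170000 km²

Mercator is conformal, so the point scale is isotropic: h = k = sec φ = 1/cos φ.
Areal scale = k² = sec²φ = 1/cos²(32.6°) = 1/0.8425² = 1.409.
True area = apparent / (areal scale) = 240000 / 1.409 ≈ 170000 km².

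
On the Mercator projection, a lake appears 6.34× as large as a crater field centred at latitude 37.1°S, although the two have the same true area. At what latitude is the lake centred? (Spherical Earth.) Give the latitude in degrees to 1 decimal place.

On Mercator, (apparent₁)/(apparent₂) = sec²φ₁ / sec²φ₂ when true areas are equal.
cos²φ₂ / cos²φ₁ = 6.34  ⇒  cos φ₁ = cos 37.1° / √6.34 = 0.7976/2.518 = 0.3168.
φ₁ = arccos(0.3168) ≈ 71.5°.

71.5°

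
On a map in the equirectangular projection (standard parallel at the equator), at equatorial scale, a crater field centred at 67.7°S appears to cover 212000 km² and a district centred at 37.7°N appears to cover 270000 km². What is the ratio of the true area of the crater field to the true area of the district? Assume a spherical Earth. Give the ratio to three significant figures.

0.377

On the plate carrée, areal scale = h·k = 1 × sec φ, so true area = apparent × cos φ.
True area of crater field: 212000 × cos(67.7°) = 212000 × 0.3795 = 80440 km².
True area of district: 270000 × cos(37.7°) = 270000 × 0.7912 = 213600 km².
Ratio = 80440 / 213600 ≈ 0.377.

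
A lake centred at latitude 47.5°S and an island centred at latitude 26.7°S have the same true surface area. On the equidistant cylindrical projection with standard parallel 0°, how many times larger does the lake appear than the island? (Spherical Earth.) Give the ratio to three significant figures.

1.32

For the equirectangular projection with φ₀ = 0 (plate carrée), h = 1 along meridians and k = sec φ along parallels.
Areal scale at 47.5°: h·k = 1.000 × 1.480 = 1.480.
Areal scale at 26.7°: h·k = 1.000 × 1.119 = 1.119.
Ratio = 1.480/1.119 ≈ 1.32.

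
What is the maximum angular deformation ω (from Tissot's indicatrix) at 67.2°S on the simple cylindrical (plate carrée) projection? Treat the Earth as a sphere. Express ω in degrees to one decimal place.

Plate carrée maps x = Rλ, y = Rφ. The meridian scale is h = 1 and the parallel scale is k = 1/cos φ = sec φ.
At 67.2°: h = 1.000, k = 2.581; principal scales a = 2.581, b = 1.000.
sin(ω/2) = (a − b)/(a + b) = 1.581/3.581 = 0.4414, so ω = 2 arcsin(0.4414) ≈ 52.4°.

52.4°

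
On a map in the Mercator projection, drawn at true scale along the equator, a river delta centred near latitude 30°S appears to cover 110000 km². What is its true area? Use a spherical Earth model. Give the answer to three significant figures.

82500 km²

For Mercator, h = k = sec φ (a conformal cylindrical projection has a single point scale, 1/cos φ).
Areal scale = k² = sec²φ = 1/cos²(30°) = 1/0.8660² = 1.333.
True area = apparent / (areal scale) = 110000 / 1.333 ≈ 82500 km².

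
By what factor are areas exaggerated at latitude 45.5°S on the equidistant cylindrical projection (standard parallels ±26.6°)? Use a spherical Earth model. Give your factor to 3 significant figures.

In the equirectangular projection with standard parallel φ₀ = 26.6° (x = Rλ cos φ₀, y = Rφ), meridians are true-scale (h = 1) and the parallel scale is k = cos φ₀ / cos φ.
Areal scale = h·k = 1 × cos φ₀ / cos φ; at 45.5°, h = 1.000, k = 1.276, so h·k = 1.276.

1.28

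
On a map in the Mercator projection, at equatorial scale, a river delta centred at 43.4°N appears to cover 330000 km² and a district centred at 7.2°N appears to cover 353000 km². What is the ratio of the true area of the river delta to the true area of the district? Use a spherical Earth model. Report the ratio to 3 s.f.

0.501

On Mercator the areal scale is sec²φ, so true area = apparent × cos²φ.
True area of river delta: 330000 × cos²(43.4°) = 330000 × 0.5279 = 174200 km².
True area of district: 353000 × cos²(7.2°) = 353000 × 0.9843 = 347500 km².
Ratio = 174200 / 347500 ≈ 0.501.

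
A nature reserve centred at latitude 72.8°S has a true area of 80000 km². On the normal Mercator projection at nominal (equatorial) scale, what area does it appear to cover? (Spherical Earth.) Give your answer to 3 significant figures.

The Mercator projection is conformal; its linear scale factor is the same in every direction and equals sec φ = 1/cos φ.
Areal scale = k² = sec²φ = 1/cos²(72.8°) = 1/0.2957² = 11.44.
Apparent area = 80000 × 11.44 ≈ 915000 km².

915000 km²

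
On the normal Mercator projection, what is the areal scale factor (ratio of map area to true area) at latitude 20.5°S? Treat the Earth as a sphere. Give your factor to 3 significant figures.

Mercator is conformal, so the point scale is isotropic: h = k = sec φ = 1/cos φ.
Areal scale = k² = sec²φ = 1/cos²(20.5°) = 1/0.9367² = 1.140.

1.14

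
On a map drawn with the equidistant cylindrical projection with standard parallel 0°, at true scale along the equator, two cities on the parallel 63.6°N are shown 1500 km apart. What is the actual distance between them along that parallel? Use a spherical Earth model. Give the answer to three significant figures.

For the equirectangular projection with φ₀ = 0 (plate carrée), h = 1 along meridians and k = sec φ along parallels.
Along the parallel at 63.6°, map distances are exaggerated by k = sec 63.6° = 2.249.
True distance = 1500 / 2.249 = 1500 × cos 63.6° ≈ 667 km.

667 km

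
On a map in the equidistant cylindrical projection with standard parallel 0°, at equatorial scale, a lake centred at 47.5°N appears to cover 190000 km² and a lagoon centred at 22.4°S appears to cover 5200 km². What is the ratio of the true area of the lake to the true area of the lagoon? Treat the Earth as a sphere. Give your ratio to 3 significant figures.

On the plate carrée, areal scale = h·k = 1 × sec φ, so true area = apparent × cos φ.
True area of lake: 190000 × cos(47.5°) = 190000 × 0.6756 = 128400 km².
True area of lagoon: 5200 × cos(22.4°) = 5200 × 0.9245 = 4808 km².
Ratio = 128400 / 4808 ≈ 26.7.

26.7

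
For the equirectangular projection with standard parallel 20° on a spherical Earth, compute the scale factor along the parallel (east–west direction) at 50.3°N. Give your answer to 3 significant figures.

In the equirectangular projection with standard parallel φ₀ = 20° (x = Rλ cos φ₀, y = Rφ), meridians are true-scale (h = 1) and the parallel scale is k = cos φ₀ / cos φ.
k = cos 20° / cos 50.3° = 0.9397/0.6388 = 1.471.

1.47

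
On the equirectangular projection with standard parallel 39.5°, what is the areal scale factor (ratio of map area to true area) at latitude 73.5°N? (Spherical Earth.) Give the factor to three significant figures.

In the equirectangular projection with standard parallel φ₀ = 39.5° (x = Rλ cos φ₀, y = Rφ), meridians are true-scale (h = 1) and the parallel scale is k = cos φ₀ / cos φ.
Areal scale = h·k = 1 × cos φ₀ / cos φ; at 73.5°, h = 1.000, k = 2.717, so h·k = 2.717.

2.72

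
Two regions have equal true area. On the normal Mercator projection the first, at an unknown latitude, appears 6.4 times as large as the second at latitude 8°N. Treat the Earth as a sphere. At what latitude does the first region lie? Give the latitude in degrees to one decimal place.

On Mercator, (apparent₁)/(apparent₂) = sec²φ₁ / sec²φ₂ when true areas are equal.
cos²φ₂ / cos²φ₁ = 6.4  ⇒  cos φ₁ = cos 8° / √6.4 = 0.9903/2.530 = 0.3914.
φ₁ = arccos(0.3914) ≈ 67.0°.

67.0°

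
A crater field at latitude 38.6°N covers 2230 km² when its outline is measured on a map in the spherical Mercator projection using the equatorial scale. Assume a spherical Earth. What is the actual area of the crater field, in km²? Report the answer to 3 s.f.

1360 km²

For Mercator, h = k = sec φ (a conformal cylindrical projection has a single point scale, 1/cos φ).
Areal scale = k² = sec²φ = 1/cos²(38.6°) = 1/0.7815² = 1.637.
True area = apparent / (areal scale) = 2230 / 1.637 ≈ 1360 km².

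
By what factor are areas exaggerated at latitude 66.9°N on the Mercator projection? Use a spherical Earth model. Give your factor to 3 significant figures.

Mercator is conformal, so the point scale is isotropic: h = k = sec φ = 1/cos φ.
Areal scale = k² = sec²φ = 1/cos²(66.9°) = 1/0.3923² = 6.497.

6.50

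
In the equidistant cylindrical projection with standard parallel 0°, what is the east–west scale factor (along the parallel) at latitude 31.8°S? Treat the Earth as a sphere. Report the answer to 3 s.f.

1.18

Plate carrée maps x = Rλ, y = Rφ. The meridian scale is h = 1 and the parallel scale is k = 1/cos φ = sec φ.
k = 1/cos 31.8° = 1/0.8499 = 1.177.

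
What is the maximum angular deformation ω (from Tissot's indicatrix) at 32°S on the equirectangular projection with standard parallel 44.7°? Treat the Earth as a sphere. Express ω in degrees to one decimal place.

10.1°

In the equirectangular projection with standard parallel φ₀ = 44.7° (x = Rλ cos φ₀, y = Rφ), meridians are true-scale (h = 1) and the parallel scale is k = cos φ₀ / cos φ.
At 32°: h = 1.000, k = 0.8382; principal scales a = 1.000, b = 0.8382.
sin(ω/2) = (a − b)/(a + b) = 0.1618/1.838 = 0.08804, so ω = 2 arcsin(0.08804) ≈ 10.1°.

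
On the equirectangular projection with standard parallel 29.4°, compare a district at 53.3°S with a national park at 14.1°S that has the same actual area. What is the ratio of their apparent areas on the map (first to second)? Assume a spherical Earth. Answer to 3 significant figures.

1.62

In the equirectangular projection with standard parallel φ₀ = 29.4° (x = Rλ cos φ₀, y = Rφ), meridians are true-scale (h = 1) and the parallel scale is k = cos φ₀ / cos φ.
Areal scale at 53.3°: h·k = 1.000 × 1.458 = 1.458.
Areal scale at 14.1°: h·k = 1.000 × 0.8983 = 0.8983.
Ratio = 1.458/0.8983 ≈ 1.62.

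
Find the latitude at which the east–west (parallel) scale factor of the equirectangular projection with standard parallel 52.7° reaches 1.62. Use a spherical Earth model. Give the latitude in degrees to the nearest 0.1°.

With standard parallel φ₀ = 52.7°, the equirectangular projection gives x = Rλ cos φ₀, y = Rφ, so h = 1 and k = cos 52.7° / cos φ.
k = cos φ₀ / cos φ = 1.62  ⇒  cos φ = cos 52.7° / 1.62 = 0.3741.
φ = arccos(0.3741) ≈ 68.0°.

68.0°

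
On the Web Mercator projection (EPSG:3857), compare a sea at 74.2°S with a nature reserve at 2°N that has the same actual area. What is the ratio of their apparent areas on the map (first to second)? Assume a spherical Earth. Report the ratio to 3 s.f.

Mercator is conformal with k = sec φ, so areal scale = k² = sec²φ.
At 74.2°: sec²(74.2°) = 1/0.2723² = 13.49.
At 2°: sec²(2°) = 1/0.9994² = 1.001.
Ratio = 13.49/1.001 = cos²(2°)/cos²(74.2°) ≈ 13.5.

13.5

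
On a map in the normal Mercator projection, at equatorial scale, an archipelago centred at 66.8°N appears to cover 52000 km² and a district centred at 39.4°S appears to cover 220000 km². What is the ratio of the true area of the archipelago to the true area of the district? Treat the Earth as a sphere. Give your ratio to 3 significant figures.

Since Mercator area scale is 1/cos²φ, the true area equals the apparent area multiplied by cos²φ.
True area of archipelago: 52000 × cos²(66.8°) = 52000 × 0.1552 = 8070 km².
True area of district: 220000 × cos²(39.4°) = 220000 × 0.5971 = 131400 km².
Ratio = 8070 / 131400 ≈ 0.0614.

0.0614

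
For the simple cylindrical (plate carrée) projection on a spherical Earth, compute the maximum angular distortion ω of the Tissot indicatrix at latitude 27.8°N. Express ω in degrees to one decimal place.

7.0°

In the plate carrée (x = Rλ, y = Rφ), meridians are true-scale (h = 1) and parallels are stretched by k = sec φ.
At 27.8°: h = 1.000, k = 1.130; principal scales a = 1.130, b = 1.000.
sin(ω/2) = (a − b)/(a + b) = 0.1305/2.130 = 0.06124, so ω = 2 arcsin(0.06124) ≈ 7.0°.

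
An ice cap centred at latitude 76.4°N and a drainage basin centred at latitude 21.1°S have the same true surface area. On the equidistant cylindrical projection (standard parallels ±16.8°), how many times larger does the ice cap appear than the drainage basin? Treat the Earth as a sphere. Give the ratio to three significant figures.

3.97

The equidistant cylindrical projection with φ₀ = 16.8° has h = 1 (meridians true) and k = cos φ₀ / cos φ along parallels.
Areal scale at 76.4°: h·k = 1.000 × 4.071 = 4.071.
Areal scale at 21.1°: h·k = 1.000 × 1.026 = 1.026.
Ratio = 4.071/1.026 ≈ 3.97.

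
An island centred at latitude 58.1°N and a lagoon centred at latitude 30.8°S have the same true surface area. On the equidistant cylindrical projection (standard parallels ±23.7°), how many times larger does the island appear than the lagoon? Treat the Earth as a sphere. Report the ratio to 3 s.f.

The equidistant cylindrical projection with φ₀ = 23.7° has h = 1 (meridians true) and k = cos φ₀ / cos φ along parallels.
Areal scale at 58.1°: h·k = 1.000 × 1.733 = 1.733.
Areal scale at 30.8°: h·k = 1.000 × 1.066 = 1.066.
Ratio = 1.733/1.066 ≈ 1.63.

1.63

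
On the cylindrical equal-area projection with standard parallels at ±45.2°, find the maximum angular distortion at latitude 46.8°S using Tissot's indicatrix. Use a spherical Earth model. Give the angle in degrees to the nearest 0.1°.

For cylindrical equal-area with standard parallel φ₀, h = cos φ / cos φ₀ and k = cos φ₀ / cos φ, so h·k = 1.
At 46.8°: h = 0.9715, k = 1.029; principal scales a = 1.029, b = 0.9715.
sin(ω/2) = (a − b)/(a + b) = 0.05785/2.001 = 0.02891, so ω = 2 arcsin(0.02891) ≈ 3.3°.

3.3°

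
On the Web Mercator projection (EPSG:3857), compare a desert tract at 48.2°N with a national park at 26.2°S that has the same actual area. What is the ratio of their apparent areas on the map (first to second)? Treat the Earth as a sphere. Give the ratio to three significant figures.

On Mercator, area is exaggerated by sec²φ = 1/cos²φ.
At 48.2°: sec²(48.2°) = 1/0.6665² = 2.251.
At 26.2°: sec²(26.2°) = 1/0.8973² = 1.242.
Ratio = 2.251/1.242 = cos²(26.2°)/cos²(48.2°) ≈ 1.81.

1.81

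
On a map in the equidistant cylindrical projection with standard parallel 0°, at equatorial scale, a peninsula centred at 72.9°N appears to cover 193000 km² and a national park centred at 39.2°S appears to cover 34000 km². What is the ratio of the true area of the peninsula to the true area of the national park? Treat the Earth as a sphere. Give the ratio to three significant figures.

2.15

Plate carrée has h = 1 and k = sec φ, giving areal scale sec φ; true area = (apparent area) · cos φ.
True area of peninsula: 193000 × cos(72.9°) = 193000 × 0.2940 = 56750 km².
True area of national park: 34000 × cos(39.2°) = 34000 × 0.7749 = 26350 km².
Ratio = 56750 / 26350 ≈ 2.15.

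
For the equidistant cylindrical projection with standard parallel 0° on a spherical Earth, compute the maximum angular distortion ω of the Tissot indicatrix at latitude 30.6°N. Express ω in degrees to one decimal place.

8.6°

For the equirectangular projection with φ₀ = 0 (plate carrée), h = 1 along meridians and k = sec φ along parallels.
At 30.6°: h = 1.000, k = 1.162; principal scales a = 1.162, b = 1.000.
sin(ω/2) = (a − b)/(a + b) = 0.1618/2.162 = 0.07484, so ω = 2 arcsin(0.07484) ≈ 8.6°.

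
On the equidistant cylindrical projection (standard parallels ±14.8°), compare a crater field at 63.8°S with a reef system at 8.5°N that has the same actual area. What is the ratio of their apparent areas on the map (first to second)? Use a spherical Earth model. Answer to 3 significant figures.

2.24

In the equirectangular projection with standard parallel φ₀ = 14.8° (x = Rλ cos φ₀, y = Rφ), meridians are true-scale (h = 1) and the parallel scale is k = cos φ₀ / cos φ.
Areal scale at 63.8°: h·k = 1.000 × 2.190 = 2.190.
Areal scale at 8.5°: h·k = 1.000 × 0.9776 = 0.9776.
Ratio = 2.190/0.9776 ≈ 2.24.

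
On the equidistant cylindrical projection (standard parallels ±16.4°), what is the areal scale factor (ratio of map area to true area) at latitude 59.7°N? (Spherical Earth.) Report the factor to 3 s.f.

1.90

The equidistant cylindrical projection with φ₀ = 16.4° has h = 1 (meridians true) and k = cos φ₀ / cos φ along parallels.
Areal scale = h·k = 1 × cos φ₀ / cos φ; at 59.7°, h = 1.000, k = 1.901, so h·k = 1.901.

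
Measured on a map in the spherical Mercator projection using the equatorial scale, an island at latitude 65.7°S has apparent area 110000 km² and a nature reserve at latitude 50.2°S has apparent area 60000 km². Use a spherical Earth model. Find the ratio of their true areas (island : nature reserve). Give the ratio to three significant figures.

0.758

On Mercator the areal scale is sec²φ, so true area = apparent × cos²φ.
True area of island: 110000 × cos²(65.7°) = 110000 × 0.1693 = 18630 km².
True area of nature reserve: 60000 × cos²(50.2°) = 60000 × 0.4097 = 24580 km².
Ratio = 18630 / 24580 ≈ 0.758.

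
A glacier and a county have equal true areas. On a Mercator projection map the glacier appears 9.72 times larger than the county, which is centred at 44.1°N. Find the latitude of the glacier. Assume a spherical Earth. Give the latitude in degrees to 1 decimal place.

76.7°

On Mercator, (apparent₁)/(apparent₂) = sec²φ₁ / sec²φ₂ when true areas are equal.
cos²φ₂ / cos²φ₁ = 9.72  ⇒  cos φ₁ = cos 44.1° / √9.72 = 0.7181/3.118 = 0.2303.
φ₁ = arccos(0.2303) ≈ 76.7°.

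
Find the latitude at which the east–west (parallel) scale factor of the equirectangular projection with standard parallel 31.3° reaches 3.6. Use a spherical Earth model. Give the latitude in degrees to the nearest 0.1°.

The equidistant cylindrical projection with φ₀ = 31.3° has h = 1 (meridians true) and k = cos φ₀ / cos φ along parallels.
k = cos φ₀ / cos φ = 3.6  ⇒  cos φ = cos 31.3° / 3.6 = 0.2373.
φ = arccos(0.2373) ≈ 76.3°.

76.3°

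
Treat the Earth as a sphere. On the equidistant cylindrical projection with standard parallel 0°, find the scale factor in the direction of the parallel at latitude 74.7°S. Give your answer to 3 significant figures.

For the equirectangular projection with φ₀ = 0 (plate carrée), h = 1 along meridians and k = sec φ along parallels.
k = 1/cos 74.7° = 1/0.2639 = 3.790.

3.79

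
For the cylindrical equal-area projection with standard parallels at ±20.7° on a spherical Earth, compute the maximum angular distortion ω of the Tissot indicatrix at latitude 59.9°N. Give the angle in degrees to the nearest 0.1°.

67.2°

A cylindrical equal-area projection with standard parallel φ₀ has meridian scale h = cos φ / cos φ₀ and parallel scale k = cos φ₀ / cos φ (so areas are preserved, h·k = 1).
At 59.9°: h = 0.5361, k = 1.865; principal scales a = 1.865, b = 0.5361.
sin(ω/2) = (a − b)/(a + b) = 1.329/2.401 = 0.5535, so ω = 2 arcsin(0.5535) ≈ 67.2°.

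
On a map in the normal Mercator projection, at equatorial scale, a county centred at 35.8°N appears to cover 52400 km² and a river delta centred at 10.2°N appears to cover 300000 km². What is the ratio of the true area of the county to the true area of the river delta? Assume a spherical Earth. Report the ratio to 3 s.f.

Since Mercator area scale is 1/cos²φ, the true area equals the apparent area multiplied by cos²φ.
True area of county: 52400 × cos²(35.8°) = 52400 × 0.6578 = 34470 km².
True area of river delta: 300000 × cos²(10.2°) = 300000 × 0.9686 = 290600 km².
Ratio = 34470 / 290600 ≈ 0.119.

0.119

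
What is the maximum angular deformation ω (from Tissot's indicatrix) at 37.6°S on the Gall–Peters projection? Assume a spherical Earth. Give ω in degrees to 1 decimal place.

13.0°

The Gall–Peters projection is cylindrical equal-area with φ₀ = 45°. For cylindrical equal-area with standard parallel φ₀, h = cos φ / cos φ₀ and k = cos φ₀ / cos φ, so h·k = 1.
At 37.6°: h = 1.120, k = 0.8925; principal scales a = 1.120, b = 0.8925.
sin(ω/2) = (a − b)/(a + b) = 0.2280/2.013 = 0.1133, so ω = 2 arcsin(0.1133) ≈ 13.0°.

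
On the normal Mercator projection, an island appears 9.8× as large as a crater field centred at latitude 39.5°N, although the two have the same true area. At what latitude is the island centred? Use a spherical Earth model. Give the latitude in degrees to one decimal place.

75.7°

On Mercator, (apparent₁)/(apparent₂) = sec²φ₁ / sec²φ₂ when true areas are equal.
cos²φ₂ / cos²φ₁ = 9.8  ⇒  cos φ₁ = cos 39.5° / √9.8 = 0.7716/3.130 = 0.2465.
φ₁ = arccos(0.2465) ≈ 75.7°.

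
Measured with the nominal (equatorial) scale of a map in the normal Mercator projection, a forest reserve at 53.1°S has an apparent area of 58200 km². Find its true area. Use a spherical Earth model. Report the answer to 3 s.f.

The Mercator projection is conformal; its linear scale factor is the same in every direction and equals sec φ = 1/cos φ.
Areal scale = k² = sec²φ = 1/cos²(53.1°) = 1/0.6004² = 2.774.
True area = apparent / (areal scale) = 58200 / 2.774 ≈ 21000 km².

21000 km²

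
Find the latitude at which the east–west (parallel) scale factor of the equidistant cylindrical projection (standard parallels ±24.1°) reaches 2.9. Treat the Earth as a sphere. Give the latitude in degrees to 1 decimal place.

With standard parallel φ₀ = 24.1°, the equirectangular projection gives x = Rλ cos φ₀, y = Rφ, so h = 1 and k = cos 24.1° / cos φ.
k = cos φ₀ / cos φ = 2.9  ⇒  cos φ = cos 24.1° / 2.9 = 0.3148.
φ = arccos(0.3148) ≈ 71.7°.

71.7°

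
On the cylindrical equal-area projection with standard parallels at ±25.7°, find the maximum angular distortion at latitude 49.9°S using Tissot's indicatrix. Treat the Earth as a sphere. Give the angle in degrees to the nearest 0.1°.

Cylindrical equal-area (φ₀ = 25.7°): h = cos φ / cos 25.7° along meridians, k = cos 25.7° / cos φ along parallels; h·k = 1.
At 49.9°: h = 0.7148, k = 1.399; principal scales a = 1.399, b = 0.7148.
sin(ω/2) = (a − b)/(a + b) = 0.6841/2.114 = 0.3236, so ω = 2 arcsin(0.3236) ≈ 37.8°.

37.8°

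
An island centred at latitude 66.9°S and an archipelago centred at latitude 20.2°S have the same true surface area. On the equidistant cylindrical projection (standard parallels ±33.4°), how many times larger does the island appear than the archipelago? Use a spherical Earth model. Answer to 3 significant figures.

With standard parallel φ₀ = 33.4°, the equirectangular projection gives x = Rλ cos φ₀, y = Rφ, so h = 1 and k = cos 33.4° / cos φ.
Areal scale at 66.9°: h·k = 1.000 × 2.128 = 2.128.
Areal scale at 20.2°: h·k = 1.000 × 0.8896 = 0.8896.
Ratio = 2.128/0.8896 ≈ 2.39.

2.39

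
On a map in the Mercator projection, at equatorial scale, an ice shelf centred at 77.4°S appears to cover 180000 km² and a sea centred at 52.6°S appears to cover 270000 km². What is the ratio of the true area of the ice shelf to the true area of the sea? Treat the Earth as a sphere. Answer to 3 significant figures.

0.0860

On Mercator the areal scale is sec²φ, so true area = apparent × cos²φ.
True area of ice shelf: 180000 × cos²(77.4°) = 180000 × 0.04759 = 8566 km².
True area of sea: 270000 × cos²(52.6°) = 270000 × 0.3689 = 99600 km².
Ratio = 8566 / 99600 ≈ 0.0860.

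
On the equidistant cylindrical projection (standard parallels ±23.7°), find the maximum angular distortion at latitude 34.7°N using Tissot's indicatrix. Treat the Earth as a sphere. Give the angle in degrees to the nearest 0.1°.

6.2°

The equidistant cylindrical projection with φ₀ = 23.7° has h = 1 (meridians true) and k = cos φ₀ / cos φ along parallels.
At 34.7°: h = 1.000, k = 1.114; principal scales a = 1.114, b = 1.000.
sin(ω/2) = (a − b)/(a + b) = 0.1137/2.114 = 0.05381, so ω = 2 arcsin(0.05381) ≈ 6.2°.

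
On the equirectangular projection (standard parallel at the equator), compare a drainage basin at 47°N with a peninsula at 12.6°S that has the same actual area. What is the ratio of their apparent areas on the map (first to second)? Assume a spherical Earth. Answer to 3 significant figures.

1.43

In the plate carrée (x = Rλ, y = Rφ), meridians are true-scale (h = 1) and parallels are stretched by k = sec φ.
Areal scale at 47°: h·k = 1.000 × 1.466 = 1.466.
Areal scale at 12.6°: h·k = 1.000 × 1.025 = 1.025.
Ratio = 1.466/1.025 ≈ 1.43.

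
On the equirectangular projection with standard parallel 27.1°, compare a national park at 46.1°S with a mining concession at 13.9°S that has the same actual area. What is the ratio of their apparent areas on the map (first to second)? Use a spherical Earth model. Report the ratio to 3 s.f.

The equidistant cylindrical projection with φ₀ = 27.1° has h = 1 (meridians true) and k = cos φ₀ / cos φ along parallels.
Areal scale at 46.1°: h·k = 1.000 × 1.284 = 1.284.
Areal scale at 13.9°: h·k = 1.000 × 0.9171 = 0.9171.
Ratio = 1.284/0.9171 ≈ 1.40.

1.40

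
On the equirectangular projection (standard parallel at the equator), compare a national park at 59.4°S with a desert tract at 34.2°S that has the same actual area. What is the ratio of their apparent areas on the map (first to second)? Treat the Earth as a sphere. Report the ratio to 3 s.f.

In the plate carrée (x = Rλ, y = Rφ), meridians are true-scale (h = 1) and parallels are stretched by k = sec φ.
Areal scale at 59.4°: h·k = 1.000 × 1.964 = 1.964.
Areal scale at 34.2°: h·k = 1.000 × 1.209 = 1.209.
Ratio = 1.964/1.209 ≈ 1.62.

1.62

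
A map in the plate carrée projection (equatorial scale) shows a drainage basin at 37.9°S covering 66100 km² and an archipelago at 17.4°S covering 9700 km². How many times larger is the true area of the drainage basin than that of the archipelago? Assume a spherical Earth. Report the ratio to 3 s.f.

Plate carrée has h = 1 and k = sec φ, giving areal scale sec φ; true area = (apparent area) · cos φ.
True area of drainage basin: 66100 × cos(37.9°) = 66100 × 0.7891 = 52160 km².
True area of archipelago: 9700 × cos(17.4°) = 9700 × 0.9542 = 9256 km².
Ratio = 52160 / 9256 ≈ 5.64.

5.64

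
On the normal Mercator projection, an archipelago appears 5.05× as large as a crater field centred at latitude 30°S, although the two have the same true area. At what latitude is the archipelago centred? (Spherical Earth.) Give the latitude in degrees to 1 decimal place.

Mercator areal scale is sec²φ, so apparent-area ratio = sec²φ₁ / sec²φ₂ = cos²φ₂ / cos²φ₁.
cos²φ₂ / cos²φ₁ = 5.05  ⇒  cos φ₁ = cos 30° / √5.05 = 0.8660/2.247 = 0.3854.
φ₁ = arccos(0.3854) ≈ 67.3°.

67.3°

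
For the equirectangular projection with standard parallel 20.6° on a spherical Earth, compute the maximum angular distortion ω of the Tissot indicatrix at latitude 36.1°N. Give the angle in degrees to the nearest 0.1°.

8.4°

With standard parallel φ₀ = 20.6°, the equirectangular projection gives x = Rλ cos φ₀, y = Rφ, so h = 1 and k = cos 20.6° / cos φ.
At 36.1°: h = 1.000, k = 1.159; principal scales a = 1.159, b = 1.000.
sin(ω/2) = (a − b)/(a + b) = 0.1585/2.159 = 0.07343, so ω = 2 arcsin(0.07343) ≈ 8.4°.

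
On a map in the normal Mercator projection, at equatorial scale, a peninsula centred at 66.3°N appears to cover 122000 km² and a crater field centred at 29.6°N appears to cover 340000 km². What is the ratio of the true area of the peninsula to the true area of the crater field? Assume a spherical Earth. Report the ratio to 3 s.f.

Mercator's areal exaggeration is sec²φ; hence true area = (apparent area) · cos²φ.
True area of peninsula: 122000 × cos²(66.3°) = 122000 × 0.1616 = 19710 km².
True area of crater field: 340000 × cos²(29.6°) = 340000 × 0.7560 = 257000 km².
Ratio = 19710 / 257000 ≈ 0.0767.

0.0767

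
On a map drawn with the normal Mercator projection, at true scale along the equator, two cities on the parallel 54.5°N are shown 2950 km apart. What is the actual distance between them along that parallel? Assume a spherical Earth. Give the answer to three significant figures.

1710 km

For Mercator, h = k = sec φ (a conformal cylindrical projection has a single point scale, 1/cos φ).
Along the parallel at 54.5°, map distances are exaggerated by k = sec 54.5° = 1.722.
True distance = 2950 / 1.722 = 2950 × cos 54.5° ≈ 1710 km.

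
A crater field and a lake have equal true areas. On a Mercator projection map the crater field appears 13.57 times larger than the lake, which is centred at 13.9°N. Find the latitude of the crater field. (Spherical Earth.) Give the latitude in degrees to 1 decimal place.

74.7°

Mercator areal scale is sec²φ, so apparent-area ratio = sec²φ₁ / sec²φ₂ = cos²φ₂ / cos²φ₁.
cos²φ₂ / cos²φ₁ = 13.57  ⇒  cos φ₁ = cos 13.9° / √13.57 = 0.9707/3.684 = 0.2635.
φ₁ = arccos(0.2635) ≈ 74.7°.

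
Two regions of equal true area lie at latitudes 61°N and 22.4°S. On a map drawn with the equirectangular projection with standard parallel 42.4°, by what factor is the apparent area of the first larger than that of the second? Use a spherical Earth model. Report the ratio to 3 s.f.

With standard parallel φ₀ = 42.4°, the equirectangular projection gives x = Rλ cos φ₀, y = Rφ, so h = 1 and k = cos 42.4° / cos φ.
Areal scale at 61°: h·k = 1.000 × 1.523 = 1.523.
Areal scale at 22.4°: h·k = 1.000 × 0.7987 = 0.7987.
Ratio = 1.523/0.7987 ≈ 1.91.

1.91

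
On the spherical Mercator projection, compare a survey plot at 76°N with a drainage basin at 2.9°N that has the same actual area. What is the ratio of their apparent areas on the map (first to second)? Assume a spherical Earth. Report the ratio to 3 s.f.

Mercator is conformal with k = sec φ, so areal scale = k² = sec²φ.
At 76°: sec²(76°) = 1/0.2419² = 17.09.
At 2.9°: sec²(2.9°) = 1/0.9987² = 1.003.
Ratio = 17.09/1.003 = cos²(2.9°)/cos²(76°) ≈ 17.0.

17.0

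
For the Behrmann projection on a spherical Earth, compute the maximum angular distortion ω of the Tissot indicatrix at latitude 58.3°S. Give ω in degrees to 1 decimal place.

Behrmann is a cylindrical equal-area projection with standard parallels at ±30°. Cylindrical equal-area (φ₀ = 30°): h = cos φ / cos 30° along meridians, k = cos 30° / cos φ along parallels; h·k = 1.
At 58.3°: h = 0.6068, k = 1.648; principal scales a = 1.648, b = 0.6068.
sin(ω/2) = (a − b)/(a + b) = 1.041/2.255 = 0.4618, so ω = 2 arcsin(0.4618) ≈ 55.0°.

55.0°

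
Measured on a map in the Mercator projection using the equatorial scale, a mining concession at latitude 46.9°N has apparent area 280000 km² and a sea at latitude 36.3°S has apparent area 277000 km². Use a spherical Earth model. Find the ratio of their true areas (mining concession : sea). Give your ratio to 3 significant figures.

0.727

Mercator's areal exaggeration is sec²φ; hence true area = (apparent area) · cos²φ.
True area of mining concession: 280000 × cos²(46.9°) = 280000 × 0.4669 = 130700 km².
True area of sea: 277000 × cos²(36.3°) = 277000 × 0.6495 = 179900 km².
Ratio = 130700 / 179900 ≈ 0.727.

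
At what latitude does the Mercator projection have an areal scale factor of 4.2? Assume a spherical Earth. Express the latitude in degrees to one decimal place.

Mercator areal scale is sec²φ.
sec²φ = 4.2  ⇒  cos²φ = 0.2381  ⇒  cos φ = 0.4880.
φ = arccos(0.4880) ≈ 60.8°.

60.8°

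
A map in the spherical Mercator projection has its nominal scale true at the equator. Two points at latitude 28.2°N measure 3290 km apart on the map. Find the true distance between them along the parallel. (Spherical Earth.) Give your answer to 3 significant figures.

Mercator is conformal, so the point scale is isotropic: h = k = sec φ = 1/cos φ.
Along the parallel at 28.2°, map distances are exaggerated by k = sec 28.2° = 1.135.
True distance = 3290 / 1.135 = 3290 × cos 28.2° ≈ 2900 km.

2900 km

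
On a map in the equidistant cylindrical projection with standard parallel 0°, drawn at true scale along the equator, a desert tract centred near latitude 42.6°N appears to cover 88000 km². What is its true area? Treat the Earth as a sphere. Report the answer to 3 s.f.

For the equirectangular projection with φ₀ = 0 (plate carrée), h = 1 along meridians and k = sec φ along parallels.
Areal scale = h·k = 1 × sec φ; at 42.6°, h = 1.000, k = 1.359, so h·k = 1.359.
True area = apparent / (areal scale) = 88000 / 1.359 ≈ 64800 km².

64800 km²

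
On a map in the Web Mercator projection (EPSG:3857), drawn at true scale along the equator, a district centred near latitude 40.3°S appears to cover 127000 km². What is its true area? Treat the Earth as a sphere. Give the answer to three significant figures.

The Mercator projection is conformal; its linear scale factor is the same in every direction and equals sec φ = 1/cos φ.
Areal scale = k² = sec²φ = 1/cos²(40.3°) = 1/0.7627² = 1.719.
True area = apparent / (areal scale) = 127000 / 1.719 ≈ 73900 km².

73900 km²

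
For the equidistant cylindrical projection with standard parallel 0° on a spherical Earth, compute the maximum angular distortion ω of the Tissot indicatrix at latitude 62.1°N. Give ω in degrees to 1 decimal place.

For the equirectangular projection with φ₀ = 0 (plate carrée), h = 1 along meridians and k = sec φ along parallels.
At 62.1°: h = 1.000, k = 2.137; principal scales a = 2.137, b = 1.000.
sin(ω/2) = (a − b)/(a + b) = 1.137/3.137 = 0.3625, so ω = 2 arcsin(0.3625) ≈ 42.5°.

42.5°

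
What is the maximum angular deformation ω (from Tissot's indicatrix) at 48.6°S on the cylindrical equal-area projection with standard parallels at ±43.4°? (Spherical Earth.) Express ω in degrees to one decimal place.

Cylindrical equal-area (φ₀ = 43.4°): h = cos φ / cos 43.4° along meridians, k = cos 43.4° / cos φ along parallels; h·k = 1.
At 48.6°: h = 0.9102, k = 1.099; principal scales a = 1.099, b = 0.9102.
sin(ω/2) = (a − b)/(a + b) = 0.1885/2.009 = 0.09384, so ω = 2 arcsin(0.09384) ≈ 10.8°.

10.8°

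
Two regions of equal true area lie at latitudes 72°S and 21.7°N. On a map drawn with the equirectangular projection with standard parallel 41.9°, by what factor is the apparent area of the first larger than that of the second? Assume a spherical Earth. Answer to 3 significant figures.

In the equirectangular projection with standard parallel φ₀ = 41.9° (x = Rλ cos φ₀, y = Rφ), meridians are true-scale (h = 1) and the parallel scale is k = cos φ₀ / cos φ.
Areal scale at 72°: h·k = 1.000 × 2.409 = 2.409.
Areal scale at 21.7°: h·k = 1.000 × 0.8011 = 0.8011.
Ratio = 2.409/0.8011 ≈ 3.01.

3.01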